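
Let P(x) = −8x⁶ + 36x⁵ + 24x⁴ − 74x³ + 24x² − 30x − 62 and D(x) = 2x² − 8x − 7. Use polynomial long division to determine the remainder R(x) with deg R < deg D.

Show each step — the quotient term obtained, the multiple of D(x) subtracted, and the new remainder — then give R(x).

Step 1: lead(−8x⁶ + 36x⁵ + 24x⁴ − 74x³ + 24x² − 30x − 62) ÷ lead(D) = −8x⁶ ÷ 2x² = −4x⁴. Subtract (−4x⁴)·D = −8x⁶ + 32x⁵ + 28x⁴. Remainder: 4x⁵ − 4x⁴ − 74x³ + 24x² − 30x − 62.
Step 2: lead(4x⁵ − 4x⁴ − 74x³ + 24x² − 30x − 62) ÷ lead(D) = 4x⁵ ÷ 2x² = 2x³. Subtract (2x³)·D = 4x⁵ − 16x⁴ − 14x³. Remainder: 12x⁴ − 60x³ + 24x² − 30x − 62.
Step 3: lead(12x⁴ − 60x³ + 24x² − 30x − 62) ÷ lead(D) = 12x⁴ ÷ 2x² = 6x². Subtract (6x²)·D = 12x⁴ − 48x³ − 42x². Remainder: −12x³ + 66x² − 30x − 62.
Step 4: lead(−12x³ + 66x² − 30x − 62) ÷ lead(D) = −12x³ ÷ 2x² = −6x. Subtract (−6x)·D = −12x³ + 48x² + 42x. Remainder: 18x² − 72x − 62.
Step 5: lead(18x² − 72x − 62) ÷ lead(D) = 18x² ÷ 2x² = 9. Subtract (9)·D = 18x² − 72x − 63. Remainder: 1.

R(x) = 1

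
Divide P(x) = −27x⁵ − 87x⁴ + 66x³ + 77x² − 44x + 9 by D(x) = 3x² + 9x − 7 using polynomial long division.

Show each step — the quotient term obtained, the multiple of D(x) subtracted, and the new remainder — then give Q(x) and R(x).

Step 1: lead(−27x⁵ − 87x⁴ + 66x³ + 77x² − 44x + 9) ÷ lead(D) = −27x⁵ ÷ 3x² = −9x³. Subtract (−9x³)·D = −27x⁵ − 81x⁴ + 63x³. Remainder: −6x⁴ + 3x³ + 77x² − 44x + 9.
Step 2: lead(−6x⁴ + 3x³ + 77x² − 44x + 9) ÷ lead(D) = −6x⁴ ÷ 3x² = −2x². Subtract (−2x²)·D = −6x⁴ − 18x³ + 14x². Remainder: 21x³ + 63x² − 44x + 9.
Step 3: lead(21x³ + 63x² − 44x + 9) ÷ lead(D) = 21x³ ÷ 3x² = 7x. Subtract (7x)·D = 21x³ + 63x² − 49x. Remainder: 5x + 9.

Q(x) = −9x³ − 2x² + 7x; R(x) = 5x + 9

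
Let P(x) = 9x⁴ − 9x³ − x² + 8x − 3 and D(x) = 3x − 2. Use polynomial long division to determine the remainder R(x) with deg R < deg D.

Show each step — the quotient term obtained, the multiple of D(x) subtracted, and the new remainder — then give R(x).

Step 1: lead(9x⁴ − 9x³ − x² + 8x − 3) ÷ lead(D) = 9x⁴ ÷ 3x = 3x³. Subtract (3x³)·D = 9x⁴ − 6x³. Remainder: −3x³ − x² + 8x − 3.
Step 2: lead(−3x³ − x² + 8x − 3) ÷ lead(D) = −3x³ ÷ 3x = −x². Subtract (−x²)·D = −3x³ + 2x². Remainder: −3x² + 8x − 3.
Step 3: lead(−3x² + 8x − 3) ÷ lead(D) = −3x² ÷ 3x = −x. Subtract (−x)·D = −3x² + 2x. Remainder: 6x − 3.
Step 4: lead(6x − 3) ÷ lead(D) = 6x ÷ 3x = 2. Subtract (2)·D = 6x − 4. Remainder: 1.

R(x) = 1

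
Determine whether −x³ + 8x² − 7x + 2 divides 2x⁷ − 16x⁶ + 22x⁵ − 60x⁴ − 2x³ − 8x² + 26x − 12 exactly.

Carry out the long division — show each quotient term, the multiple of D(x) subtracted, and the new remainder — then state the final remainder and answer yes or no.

R(x) = 0, so D(x) is a factor of P(x). yes

Step 1: lead(2x⁷ − 16x⁶ + 22x⁵ − 60x⁴ − 2x³ − 8x² + 26x − 12) ÷ lead(D) = 2x⁷ ÷ −x³ = −2x⁴. Subtract (−2x⁴)·D = 2x⁷ − 16x⁶ + 14x⁵ − 4x⁴. Remainder: 8x⁵ − 56x⁴ − 2x³ − 8x² + 26x − 12.
Step 2: lead(8x⁵ − 56x⁴ − 2x³ − 8x² + 26x − 12) ÷ lead(D) = 8x⁵ ÷ −x³ = −8x². Subtract (−8x²)·D = 8x⁵ − 64x⁴ + 56x³ − 16x². Remainder: 8x⁴ − 58x³ + 8x² + 26x − 12.
Step 3: lead(8x⁴ − 58x³ + 8x² + 26x − 12) ÷ lead(D) = 8x⁴ ÷ −x³ = −8x. Subtract (−8x)·D = 8x⁴ − 64x³ + 56x² − 16x. Remainder: 6x³ − 48x² + 42x − 12.
Step 4: lead(6x³ − 48x² + 42x − 12) ÷ lead(D) = 6x³ ÷ −x³ = −6. Subtract (−6)·D = 6x³ − 48x² + 42x − 12. Remainder: 0.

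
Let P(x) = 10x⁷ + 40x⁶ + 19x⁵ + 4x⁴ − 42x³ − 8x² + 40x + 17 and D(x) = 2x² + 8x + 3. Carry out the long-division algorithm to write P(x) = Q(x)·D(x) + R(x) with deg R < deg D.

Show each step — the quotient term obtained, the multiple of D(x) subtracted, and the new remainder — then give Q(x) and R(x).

Q(x) = 5x⁵ + 2x³ − 6x² + 5; R(x) = 2

Step 1: lead(10x⁷ + 40x⁶ + 19x⁵ + 4x⁴ − 42x³ − 8x² + 40x + 17) ÷ lead(D) = 10x⁷ ÷ 2x² = 5x⁵. Subtract (5x⁵)·D = 10x⁷ + 40x⁶ + 15x⁵. Remainder: 4x⁵ + 4x⁴ − 42x³ − 8x² + 40x + 17.
Step 2: lead(4x⁵ + 4x⁴ − 42x³ − 8x² + 40x + 17) ÷ lead(D) = 4x⁵ ÷ 2x² = 2x³. Subtract (2x³)·D = 4x⁵ + 16x⁴ + 6x³. Remainder: −12x⁴ − 48x³ − 8x² + 40x + 17.
Step 3: lead(−12x⁴ − 48x³ − 8x² + 40x + 17) ÷ lead(D) = −12x⁴ ÷ 2x² = −6x². Subtract (−6x²)·D = −12x⁴ − 48x³ − 18x². Remainder: 10x² + 40x + 17.
Step 4: lead(10x² + 40x + 17) ÷ lead(D) = 10x² ÷ 2x² = 5. Subtract (5)·D = 10x² + 40x + 15. Remainder: 2.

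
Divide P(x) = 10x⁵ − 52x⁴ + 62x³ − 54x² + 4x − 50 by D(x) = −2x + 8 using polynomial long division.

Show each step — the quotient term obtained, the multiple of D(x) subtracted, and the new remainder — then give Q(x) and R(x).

Q(x) = −5x⁴ + 6x³ − 7x² − x − 6; R(x) = −2

Step 1: lead(10x⁵ − 52x⁴ + 62x³ − 54x² + 4x − 50) ÷ lead(D) = 10x⁵ ÷ −2x = −5x⁴. Subtract (−5x⁴)·D = 10x⁵ − 40x⁴. Remainder: −12x⁴ + 62x³ − 54x² + 4x − 50.
Step 2: lead(−12x⁴ + 62x³ − 54x² + 4x − 50) ÷ lead(D) = −12x⁴ ÷ −2x = 6x³. Subtract (6x³)·D = −12x⁴ + 48x³. Remainder: 14x³ − 54x² + 4x − 50.
Step 3: lead(14x³ − 54x² + 4x − 50) ÷ lead(D) = 14x³ ÷ −2x = −7x². Subtract (−7x²)·D = 14x³ − 56x². Remainder: 2x² + 4x − 50.
Step 4: lead(2x² + 4x − 50) ÷ lead(D) = 2x² ÷ −2x = −x. Subtract (−x)·D = 2x² − 8x. Remainder: 12x − 50.
Step 5: lead(12x − 50) ÷ lead(D) = 12x ÷ −2x = −6. Subtract (−6)·D = 12x − 48. Remainder: −2.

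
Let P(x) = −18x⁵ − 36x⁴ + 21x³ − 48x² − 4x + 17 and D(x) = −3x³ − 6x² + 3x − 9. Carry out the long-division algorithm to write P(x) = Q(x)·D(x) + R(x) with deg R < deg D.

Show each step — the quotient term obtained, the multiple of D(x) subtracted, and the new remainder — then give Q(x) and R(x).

Q(x) = 6x² − 1; R(x) = −x + 8

Step 1: lead(−18x⁵ − 36x⁴ + 21x³ − 48x² − 4x + 17) ÷ lead(D) = −18x⁵ ÷ −3x³ = 6x². Subtract (6x²)·D = −18x⁵ − 36x⁴ + 18x³ − 54x². Remainder: 3x³ + 6x² − 4x + 17.
Step 2: lead(3x³ + 6x² − 4x + 17) ÷ lead(D) = 3x³ ÷ −3x³ = −1. Subtract (−1)·D = 3x³ + 6x² − 3x + 9. Remainder: −x + 8.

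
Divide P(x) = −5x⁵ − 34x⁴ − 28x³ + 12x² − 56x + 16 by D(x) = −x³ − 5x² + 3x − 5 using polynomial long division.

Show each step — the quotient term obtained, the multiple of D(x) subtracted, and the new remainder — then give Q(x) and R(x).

Step 1: lead(−5x⁵ − 34x⁴ − 28x³ + 12x² − 56x + 16) ÷ lead(D) = −5x⁵ ÷ −x³ = 5x². Subtract (5x²)·D = −5x⁵ − 25x⁴ + 15x³ − 25x². Remainder: −9x⁴ − 43x³ + 37x² − 56x + 16.
Step 2: lead(−9x⁴ − 43x³ + 37x² − 56x + 16) ÷ lead(D) = −9x⁴ ÷ −x³ = 9x. Subtract (9x)·D = −9x⁴ − 45x³ + 27x² − 45x. Remainder: 2x³ + 10x² − 11x + 16.
Step 3: lead(2x³ + 10x² − 11x + 16) ÷ lead(D) = 2x³ ÷ −x³ = −2. Subtract (−2)·D = 2x³ + 10x² − 6x + 10. Remainder: −5x + 6.

Q(x) = 5x² + 9x − 2; R(x) = −5x + 6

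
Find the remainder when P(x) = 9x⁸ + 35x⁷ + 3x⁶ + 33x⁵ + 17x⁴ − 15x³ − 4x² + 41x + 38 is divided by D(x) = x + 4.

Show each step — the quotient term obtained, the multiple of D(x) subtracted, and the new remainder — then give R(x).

Step 1: lead(9x⁸ + 35x⁷ + 3x⁶ + 33x⁵ + 17x⁴ − 15x³ − 4x² + 41x + 38) ÷ lead(D) = 9x⁸ ÷ x = 9x⁷. Subtract (9x⁷)·D = 9x⁸ + 36x⁷. Remainder: −x⁷ + 3x⁶ + 33x⁵ + 17x⁴ − 15x³ − 4x² + 41x + 38.
Step 2: lead(−x⁷ + 3x⁶ + 33x⁵ + 17x⁴ − 15x³ − 4x² + 41x + 38) ÷ lead(D) = −x⁷ ÷ x = −x⁶. Subtract (−x⁶)·D = −x⁷ − 4x⁶. Remainder: 7x⁶ + 33x⁵ + 17x⁴ − 15x³ − 4x² + 41x + 38.
Step 3: lead(7x⁶ + 33x⁵ + 17x⁴ − 15x³ − 4x² + 41x + 38) ÷ lead(D) = 7x⁶ ÷ x = 7x⁵. Subtract (7x⁵)·D = 7x⁶ + 28x⁵. Remainder: 5x⁵ + 17x⁴ − 15x³ − 4x² + 41x + 38.
Step 4: lead(5x⁵ + 17x⁴ − 15x³ − 4x² + 41x + 38) ÷ lead(D) = 5x⁵ ÷ x = 5x⁴. Subtract (5x⁴)·D = 5x⁵ + 20x⁴. Remainder: −3x⁴ − 15x³ − 4x² + 41x + 38.
Step 5: lead(−3x⁴ − 15x³ − 4x² + 41x + 38) ÷ lead(D) = −3x⁴ ÷ x = −3x³. Subtract (−3x³)·D = −3x⁴ − 12x³. Remainder: −3x³ − 4x² + 41x + 38.
Step 6: lead(−3x³ − 4x² + 41x + 38) ÷ lead(D) = −3x³ ÷ x = −3x². Subtract (−3x²)·D = −3x³ − 12x². Remainder: 8x² + 41x + 38.
Step 7: lead(8x² + 41x + 38) ÷ lead(D) = 8x² ÷ x = 8x. Subtract (8x)·D = 8x² + 32x. Remainder: 9x + 38.
Step 8: lead(9x + 38) ÷ lead(D) = 9x ÷ x = 9. Subtract (9)·D = 9x + 36. Remainder: 2.

R(x) = 2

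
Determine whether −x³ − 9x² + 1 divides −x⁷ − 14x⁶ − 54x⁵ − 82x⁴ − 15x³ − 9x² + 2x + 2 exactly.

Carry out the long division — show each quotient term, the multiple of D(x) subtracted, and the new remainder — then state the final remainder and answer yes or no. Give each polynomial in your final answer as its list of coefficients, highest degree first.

R = [0], so D(x) is a factor of P(x). yes

Step 1: lead(−x⁷ − 14x⁶ − 54x⁵ − 82x⁴ − 15x³ − 9x² + 2x + 2) ÷ lead(D) = −x⁷ ÷ −x³ = x⁴. Subtract (x⁴)·D = −x⁷ − 9x⁶ + x⁴. Remainder: −5x⁶ − 54x⁵ − 83x⁴ − 15x³ − 9x² + 2x + 2.
Step 2: lead(−5x⁶ − 54x⁵ − 83x⁴ − 15x³ − 9x² + 2x + 2) ÷ lead(D) = −5x⁶ ÷ −x³ = 5x³. Subtract (5x³)·D = −5x⁶ − 45x⁵ + 5x³. Remainder: −9x⁵ − 83x⁴ − 20x³ − 9x² + 2x + 2.
Step 3: lead(−9x⁵ − 83x⁴ − 20x³ − 9x² + 2x + 2) ÷ lead(D) = −9x⁵ ÷ −x³ = 9x². Subtract (9x²)·D = −9x⁵ − 81x⁴ + 9x². Remainder: −2x⁴ − 20x³ − 18x² + 2x + 2.
Step 4: lead(−2x⁴ − 20x³ − 18x² + 2x + 2) ÷ lead(D) = −2x⁴ ÷ −x³ = 2x. Subtract (2x)·D = −2x⁴ − 18x³ + 2x. Remainder: −2x³ − 18x² + 2.
Step 5: lead(−2x³ − 18x² + 2) ÷ lead(D) = −2x³ ÷ −x³ = 2. Subtract (2)·D = −2x³ − 18x² + 2. Remainder: 0.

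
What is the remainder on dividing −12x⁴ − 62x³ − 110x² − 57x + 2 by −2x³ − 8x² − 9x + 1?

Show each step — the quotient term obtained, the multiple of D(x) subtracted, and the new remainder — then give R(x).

R(x) = −5

Step 1: lead(−12x⁴ − 62x³ − 110x² − 57x + 2) ÷ lead(D) = −12x⁴ ÷ −2x³ = 6x. Subtract (6x)·D = −12x⁴ − 48x³ − 54x² + 6x. Remainder: −14x³ − 56x² − 63x + 2.
Step 2: lead(−14x³ − 56x² − 63x + 2) ÷ lead(D) = −14x³ ÷ −2x³ = 7. Subtract (7)·D = −14x³ − 56x² − 63x + 7. Remainder: −5.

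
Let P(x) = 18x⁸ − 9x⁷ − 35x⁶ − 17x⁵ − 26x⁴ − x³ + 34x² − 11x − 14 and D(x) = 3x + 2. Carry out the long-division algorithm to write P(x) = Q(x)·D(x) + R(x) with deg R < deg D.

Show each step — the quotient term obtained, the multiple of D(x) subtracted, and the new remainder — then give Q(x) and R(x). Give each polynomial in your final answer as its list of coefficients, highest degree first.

Step 1: lead(18x⁸ − 9x⁷ − 35x⁶ − 17x⁵ − 26x⁴ − x³ + 34x² − 11x − 14) ÷ lead(D) = 18x⁸ ÷ 3x = 6x⁷. Subtract (6x⁷)·D = 18x⁸ + 12x⁷. Remainder: −21x⁷ − 35x⁶ − 17x⁵ − 26x⁴ − x³ + 34x² − 11x − 14.
Step 2: lead(−21x⁷ − 35x⁶ − 17x⁵ − 26x⁴ − x³ + 34x² − 11x − 14) ÷ lead(D) = −21x⁷ ÷ 3x = −7x⁶. Subtract (−7x⁶)·D = −21x⁷ − 14x⁶. Remainder: −21x⁶ − 17x⁵ − 26x⁴ − x³ + 34x² − 11x − 14.
Step 3: lead(−21x⁶ − 17x⁵ − 26x⁴ − x³ + 34x² − 11x − 14) ÷ lead(D) = −21x⁶ ÷ 3x = −7x⁵. Subtract (−7x⁵)·D = −21x⁶ − 14x⁵. Remainder: −3x⁵ − 26x⁴ − x³ + 34x² − 11x − 14.
Step 4: lead(−3x⁵ − 26x⁴ − x³ + 34x² − 11x − 14) ÷ lead(D) = −3x⁵ ÷ 3x = −x⁴. Subtract (−x⁴)·D = −3x⁵ − 2x⁴. Remainder: −24x⁴ − x³ + 34x² − 11x − 14.
Step 5: lead(−24x⁴ − x³ + 34x² − 11x − 14) ÷ lead(D) = −24x⁴ ÷ 3x = −8x³. Subtract (−8x³)·D = −24x⁴ − 16x³. Remainder: 15x³ + 34x² − 11x − 14.
Step 6: lead(15x³ + 34x² − 11x − 14) ÷ lead(D) = 15x³ ÷ 3x = 5x². Subtract (5x²)·D = 15x³ + 10x². Remainder: 24x² − 11x − 14.
Step 7: lead(24x² − 11x − 14) ÷ lead(D) = 24x² ÷ 3x = 8x. Subtract (8x)·D = 24x² + 16x. Remainder: −27x − 14.
Step 8: lead(−27x − 14) ÷ lead(D) = −27x ÷ 3x = −9. Subtract (−9)·D = −27x − 18. Remainder: 4.

Q = [6, -7, -7, -1, -8, 5, 8, -9]; R = [4]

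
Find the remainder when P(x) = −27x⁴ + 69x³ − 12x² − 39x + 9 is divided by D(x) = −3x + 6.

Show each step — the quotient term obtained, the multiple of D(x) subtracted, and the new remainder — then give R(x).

R(x) = 3

Step 1: lead(−27x⁴ + 69x³ − 12x² − 39x + 9) ÷ lead(D) = −27x⁴ ÷ −3x = 9x³. Subtract (9x³)·D = −27x⁴ + 54x³. Remainder: 15x³ − 12x² − 39x + 9.
Step 2: lead(15x³ − 12x² − 39x + 9) ÷ lead(D) = 15x³ ÷ −3x = −5x². Subtract (−5x²)·D = 15x³ − 30x². Remainder: 18x² − 39x + 9.
Step 3: lead(18x² − 39x + 9) ÷ lead(D) = 18x² ÷ −3x = −6x. Subtract (−6x)·D = 18x² − 36x. Remainder: −3x + 9.
Step 4: lead(−3x + 9) ÷ lead(D) = −3x ÷ −3x = 1. Subtract (1)·D = −3x + 6. Remainder: 3.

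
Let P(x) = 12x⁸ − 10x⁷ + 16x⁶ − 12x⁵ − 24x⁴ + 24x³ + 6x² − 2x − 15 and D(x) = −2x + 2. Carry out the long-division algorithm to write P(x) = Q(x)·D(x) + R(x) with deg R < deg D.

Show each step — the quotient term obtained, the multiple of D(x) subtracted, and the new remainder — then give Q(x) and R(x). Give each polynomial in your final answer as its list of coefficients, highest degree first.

Q = [-6, -1, -9, -3, 9, -3, -6, -5]; R = [-5]

Step 1: lead(12x⁸ − 10x⁷ + 16x⁶ − 12x⁵ − 24x⁴ + 24x³ + 6x² − 2x − 15) ÷ lead(D) = 12x⁸ ÷ −2x = −6x⁷. Subtract (−6x⁷)·D = 12x⁸ − 12x⁷. Remainder: 2x⁷ + 16x⁶ − 12x⁵ − 24x⁴ + 24x³ + 6x² − 2x − 15.
Step 2: lead(2x⁷ + 16x⁶ − 12x⁵ − 24x⁴ + 24x³ + 6x² − 2x − 15) ÷ lead(D) = 2x⁷ ÷ −2x = −x⁶. Subtract (−x⁶)·D = 2x⁷ − 2x⁶. Remainder: 18x⁶ − 12x⁵ − 24x⁴ + 24x³ + 6x² − 2x − 15.
Step 3: lead(18x⁶ − 12x⁵ − 24x⁴ + 24x³ + 6x² − 2x − 15) ÷ lead(D) = 18x⁶ ÷ −2x = −9x⁵. Subtract (−9x⁵)·D = 18x⁶ − 18x⁵. Remainder: 6x⁵ − 24x⁴ + 24x³ + 6x² − 2x − 15.
Step 4: lead(6x⁵ − 24x⁴ + 24x³ + 6x² − 2x − 15) ÷ lead(D) = 6x⁵ ÷ −2x = −3x⁴. Subtract (−3x⁴)·D = 6x⁵ − 6x⁴. Remainder: −18x⁴ + 24x³ + 6x² − 2x − 15.
Step 5: lead(−18x⁴ + 24x³ + 6x² − 2x − 15) ÷ lead(D) = −18x⁴ ÷ −2x = 9x³. Subtract (9x³)·D = −18x⁴ + 18x³. Remainder: 6x³ + 6x² − 2x − 15.
Step 6: lead(6x³ + 6x² − 2x − 15) ÷ lead(D) = 6x³ ÷ −2x = −3x². Subtract (−3x²)·D = 6x³ − 6x². Remainder: 12x² − 2x − 15.
Step 7: lead(12x² − 2x − 15) ÷ lead(D) = 12x² ÷ −2x = −6x. Subtract (−6x)·D = 12x² − 12x. Remainder: 10x − 15.
Step 8: lead(10x − 15) ÷ lead(D) = 10x ÷ −2x = −5. Subtract (−5)·D = 10x − 10. Remainder: −5.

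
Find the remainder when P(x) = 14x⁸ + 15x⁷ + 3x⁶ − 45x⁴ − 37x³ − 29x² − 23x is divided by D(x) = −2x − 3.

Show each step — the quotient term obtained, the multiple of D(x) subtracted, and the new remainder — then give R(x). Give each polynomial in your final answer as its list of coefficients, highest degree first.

R = [3]

Step 1: lead(14x⁸ + 15x⁷ + 3x⁶ − 45x⁴ − 37x³ − 29x² − 23x) ÷ lead(D) = 14x⁸ ÷ −2x = −7x⁷. Subtract (−7x⁷)·D = 14x⁸ + 21x⁷. Remainder: −6x⁷ + 3x⁶ − 45x⁴ − 37x³ − 29x² − 23x.
Step 2: lead(−6x⁷ + 3x⁶ − 45x⁴ − 37x³ − 29x² − 23x) ÷ lead(D) = −6x⁷ ÷ −2x = 3x⁶. Subtract (3x⁶)·D = −6x⁷ − 9x⁶. Remainder: 12x⁶ − 45x⁴ − 37x³ − 29x² − 23x.
Step 3: lead(12x⁶ − 45x⁴ − 37x³ − 29x² − 23x) ÷ lead(D) = 12x⁶ ÷ −2x = −6x⁵. Subtract (−6x⁵)·D = 12x⁶ + 18x⁵. Remainder: −18x⁵ − 45x⁴ − 37x³ − 29x² − 23x.
Step 4: lead(−18x⁵ − 45x⁴ − 37x³ − 29x² − 23x) ÷ lead(D) = −18x⁵ ÷ −2x = 9x⁴. Subtract (9x⁴)·D = −18x⁵ − 27x⁴. Remainder: −18x⁴ − 37x³ − 29x² − 23x.
Step 5: lead(−18x⁴ − 37x³ − 29x² − 23x) ÷ lead(D) = −18x⁴ ÷ −2x = 9x³. Subtract (9x³)·D = −18x⁴ − 27x³. Remainder: −10x³ − 29x² − 23x.
Step 6: lead(−10x³ − 29x² − 23x) ÷ lead(D) = −10x³ ÷ −2x = 5x². Subtract (5x²)·D = −10x³ − 15x². Remainder: −14x² − 23x.
Step 7: lead(−14x² − 23x) ÷ lead(D) = −14x² ÷ −2x = 7x. Subtract (7x)·D = −14x² − 21x. Remainder: −2x.
Step 8: lead(−2x) ÷ lead(D) = −2x ÷ −2x = 1. Subtract (1)·D = −2x − 3. Remainder: 3.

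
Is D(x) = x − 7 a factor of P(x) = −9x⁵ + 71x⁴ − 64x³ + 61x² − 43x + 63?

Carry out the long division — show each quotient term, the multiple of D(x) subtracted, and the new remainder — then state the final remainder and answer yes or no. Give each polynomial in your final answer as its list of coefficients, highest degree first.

Step 1: lead(−9x⁵ + 71x⁴ − 64x³ + 61x² − 43x + 63) ÷ lead(D) = −9x⁵ ÷ x = −9x⁴. Subtract (−9x⁴)·D = −9x⁵ + 63x⁴. Remainder: 8x⁴ − 64x³ + 61x² − 43x + 63.
Step 2: lead(8x⁴ − 64x³ + 61x² − 43x + 63) ÷ lead(D) = 8x⁴ ÷ x = 8x³. Subtract (8x³)·D = 8x⁴ − 56x³. Remainder: −8x³ + 61x² − 43x + 63.
Step 3: lead(−8x³ + 61x² − 43x + 63) ÷ lead(D) = −8x³ ÷ x = −8x². Subtract (−8x²)·D = −8x³ + 56x². Remainder: 5x² − 43x + 63.
Step 4: lead(5x² − 43x + 63) ÷ lead(D) = 5x² ÷ x = 5x. Subtract (5x)·D = 5x² − 35x. Remainder: −8x + 63.
Step 5: lead(−8x + 63) ÷ lead(D) = −8x ÷ x = −8. Subtract (−8)·D = −8x + 56. Remainder: 7.

R = [7], so D(x) is not a factor of P(x). no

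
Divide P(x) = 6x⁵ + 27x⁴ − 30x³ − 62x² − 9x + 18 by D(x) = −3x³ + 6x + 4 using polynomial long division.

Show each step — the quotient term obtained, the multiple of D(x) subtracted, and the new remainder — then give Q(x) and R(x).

Q(x) = −2x² − 9x + 6; R(x) = −9x − 6

Step 1: lead(6x⁵ + 27x⁴ − 30x³ − 62x² − 9x + 18) ÷ lead(D) = 6x⁵ ÷ −3x³ = −2x². Subtract (−2x²)·D = 6x⁵ − 12x³ − 8x². Remainder: 27x⁴ − 18x³ − 54x² − 9x + 18.
Step 2: lead(27x⁴ − 18x³ − 54x² − 9x + 18) ÷ lead(D) = 27x⁴ ÷ −3x³ = −9x. Subtract (−9x)·D = 27x⁴ − 54x² − 36x. Remainder: −18x³ + 27x + 18.
Step 3: lead(−18x³ + 27x + 18) ÷ lead(D) = −18x³ ÷ −3x³ = 6. Subtract (6)·D = −18x³ + 36x + 24. Remainder: −9x − 6.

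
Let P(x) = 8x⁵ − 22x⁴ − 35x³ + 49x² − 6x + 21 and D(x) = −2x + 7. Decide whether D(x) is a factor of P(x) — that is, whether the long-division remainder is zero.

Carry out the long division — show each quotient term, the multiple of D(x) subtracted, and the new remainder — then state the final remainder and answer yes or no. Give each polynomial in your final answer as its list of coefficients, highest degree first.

Step 1: lead(8x⁵ − 22x⁴ − 35x³ + 49x² − 6x + 21) ÷ lead(D) = 8x⁵ ÷ −2x = −4x⁴. Subtract (−4x⁴)·D = 8x⁵ − 28x⁴. Remainder: 6x⁴ − 35x³ + 49x² − 6x + 21.
Step 2: lead(6x⁴ − 35x³ + 49x² − 6x + 21) ÷ lead(D) = 6x⁴ ÷ −2x = −3x³. Subtract (−3x³)·D = 6x⁴ − 21x³. Remainder: −14x³ + 49x² − 6x + 21.
Step 3: lead(−14x³ + 49x² − 6x + 21) ÷ lead(D) = −14x³ ÷ −2x = 7x². Subtract (7x²)·D = −14x³ + 49x². Remainder: −6x + 21.
Step 4: lead(−6x + 21) ÷ lead(D) = −6x ÷ −2x = 3. Subtract (3)·D = −6x + 21. Remainder: 0.

R = [0], so D(x) is a factor of P(x). yes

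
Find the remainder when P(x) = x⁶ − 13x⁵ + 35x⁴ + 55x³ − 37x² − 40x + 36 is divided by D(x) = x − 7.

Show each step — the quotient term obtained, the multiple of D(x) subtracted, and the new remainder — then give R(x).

R(x) = 1

Step 1: lead(x⁶ − 13x⁵ + 35x⁴ + 55x³ − 37x² − 40x + 36) ÷ lead(D) = x⁶ ÷ x = x⁵. Subtract (x⁵)·D = x⁶ − 7x⁵. Remainder: −6x⁵ + 35x⁴ + 55x³ − 37x² − 40x + 36.
Step 2: lead(−6x⁵ + 35x⁴ + 55x³ − 37x² − 40x + 36) ÷ lead(D) = −6x⁵ ÷ x = −6x⁴. Subtract (−6x⁴)·D = −6x⁵ + 42x⁴. Remainder: −7x⁴ + 55x³ − 37x² − 40x + 36.
Step 3: lead(−7x⁴ + 55x³ − 37x² − 40x + 36) ÷ lead(D) = −7x⁴ ÷ x = −7x³. Subtract (−7x³)·D = −7x⁴ + 49x³. Remainder: 6x³ − 37x² − 40x + 36.
Step 4: lead(6x³ − 37x² − 40x + 36) ÷ lead(D) = 6x³ ÷ x = 6x². Subtract (6x²)·D = 6x³ − 42x². Remainder: 5x² − 40x + 36.
Step 5: lead(5x² − 40x + 36) ÷ lead(D) = 5x² ÷ x = 5x. Subtract (5x)·D = 5x² − 35x. Remainder: −5x + 36.
Step 6: lead(−5x + 36) ÷ lead(D) = −5x ÷ x = −5. Subtract (−5)·D = −5x + 35. Remainder: 1.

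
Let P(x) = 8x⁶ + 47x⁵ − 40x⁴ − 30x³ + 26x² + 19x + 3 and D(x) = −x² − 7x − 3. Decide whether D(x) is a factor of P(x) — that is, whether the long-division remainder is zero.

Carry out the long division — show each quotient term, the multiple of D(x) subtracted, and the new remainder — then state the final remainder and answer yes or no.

Step 1: lead(8x⁶ + 47x⁵ − 40x⁴ − 30x³ + 26x² + 19x + 3) ÷ lead(D) = 8x⁶ ÷ −x² = −8x⁴. Subtract (−8x⁴)·D = 8x⁶ + 56x⁵ + 24x⁴. Remainder: −9x⁵ − 64x⁴ − 30x³ + 26x² + 19x + 3.
Step 2: lead(−9x⁵ − 64x⁴ − 30x³ + 26x² + 19x + 3) ÷ lead(D) = −9x⁵ ÷ −x² = 9x³. Subtract (9x³)·D = −9x⁵ − 63x⁴ − 27x³. Remainder: −x⁴ − 3x³ + 26x² + 19x + 3.
Step 3: lead(−x⁴ − 3x³ + 26x² + 19x + 3) ÷ lead(D) = −x⁴ ÷ −x² = x². Subtract (x²)·D = −x⁴ − 7x³ − 3x². Remainder: 4x³ + 29x² + 19x + 3.
Step 4: lead(4x³ + 29x² + 19x + 3) ÷ lead(D) = 4x³ ÷ −x² = −4x. Subtract (−4x)·D = 4x³ + 28x² + 12x. Remainder: x² + 7x + 3.
Step 5: lead(x² + 7x + 3) ÷ lead(D) = x² ÷ −x² = −1. Subtract (−1)·D = x² + 7x + 3. Remainder: 0.

R(x) = 0, so D(x) is a factor of P(x). yes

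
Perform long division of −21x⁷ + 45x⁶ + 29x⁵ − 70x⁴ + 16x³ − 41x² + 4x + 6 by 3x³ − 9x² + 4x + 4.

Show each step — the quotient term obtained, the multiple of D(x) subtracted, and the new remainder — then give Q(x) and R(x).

Q(x) = −7x⁴ − 6x³ + x² − 3x + 3; R(x) = −6x² + 4x − 6

Step 1: lead(−21x⁷ + 45x⁶ + 29x⁵ − 70x⁴ + 16x³ − 41x² + 4x + 6) ÷ lead(D) = −21x⁷ ÷ 3x³ = −7x⁴. Subtract (−7x⁴)·D = −21x⁷ + 63x⁶ − 28x⁵ − 28x⁴. Remainder: −18x⁶ + 57x⁵ − 42x⁴ + 16x³ − 41x² + 4x + 6.
Step 2: lead(−18x⁶ + 57x⁵ − 42x⁴ + 16x³ − 41x² + 4x + 6) ÷ lead(D) = −18x⁶ ÷ 3x³ = −6x³. Subtract (−6x³)·D = −18x⁶ + 54x⁵ − 24x⁴ − 24x³. Remainder: 3x⁵ − 18x⁴ + 40x³ − 41x² + 4x + 6.
Step 3: lead(3x⁵ − 18x⁴ + 40x³ − 41x² + 4x + 6) ÷ lead(D) = 3x⁵ ÷ 3x³ = x². Subtract (x²)·D = 3x⁵ − 9x⁴ + 4x³ + 4x². Remainder: −9x⁴ + 36x³ − 45x² + 4x + 6.
Step 4: lead(−9x⁴ + 36x³ − 45x² + 4x + 6) ÷ lead(D) = −9x⁴ ÷ 3x³ = −3x. Subtract (−3x)·D = −9x⁴ + 27x³ − 12x² − 12x. Remainder: 9x³ − 33x² + 16x + 6.
Step 5: lead(9x³ − 33x² + 16x + 6) ÷ lead(D) = 9x³ ÷ 3x³ = 3. Subtract (3)·D = 9x³ − 27x² + 12x + 12. Remainder: −6x² + 4x − 6.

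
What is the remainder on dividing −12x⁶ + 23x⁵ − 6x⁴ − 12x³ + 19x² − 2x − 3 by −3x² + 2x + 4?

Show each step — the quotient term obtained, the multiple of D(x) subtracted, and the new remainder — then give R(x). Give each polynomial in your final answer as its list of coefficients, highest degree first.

Step 1: lead(−12x⁶ + 23x⁵ − 6x⁴ − 12x³ + 19x² − 2x − 3) ÷ lead(D) = −12x⁶ ÷ −3x² = 4x⁴. Subtract (4x⁴)·D = −12x⁶ + 8x⁵ + 16x⁴. Remainder: 15x⁵ − 22x⁴ − 12x³ + 19x² − 2x − 3.
Step 2: lead(15x⁵ − 22x⁴ − 12x³ + 19x² − 2x − 3) ÷ lead(D) = 15x⁵ ÷ −3x² = −5x³. Subtract (−5x³)·D = 15x⁵ − 10x⁴ − 20x³. Remainder: −12x⁴ + 8x³ + 19x² − 2x − 3.
Step 3: lead(−12x⁴ + 8x³ + 19x² − 2x − 3) ÷ lead(D) = −12x⁴ ÷ −3x² = 4x². Subtract (4x²)·D = −12x⁴ + 8x³ + 16x². Remainder: 3x² − 2x − 3.
Step 4: lead(3x² − 2x − 3) ÷ lead(D) = 3x² ÷ −3x² = −1. Subtract (−1)·D = 3x² − 2x − 4. Remainder: 1.

R = [1]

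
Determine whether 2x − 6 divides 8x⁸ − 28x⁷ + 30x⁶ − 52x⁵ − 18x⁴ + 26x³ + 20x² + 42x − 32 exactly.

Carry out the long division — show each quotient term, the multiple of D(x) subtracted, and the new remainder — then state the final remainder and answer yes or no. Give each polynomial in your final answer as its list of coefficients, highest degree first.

Step 1: lead(8x⁸ − 28x⁷ + 30x⁶ − 52x⁵ − 18x⁴ + 26x³ + 20x² + 42x − 32) ÷ lead(D) = 8x⁸ ÷ 2x = 4x⁷. Subtract (4x⁷)·D = 8x⁸ − 24x⁷. Remainder: −4x⁷ + 30x⁶ − 52x⁵ − 18x⁴ + 26x³ + 20x² + 42x − 32.
Step 2: lead(−4x⁷ + 30x⁶ − 52x⁵ − 18x⁴ + 26x³ + 20x² + 42x − 32) ÷ lead(D) = −4x⁷ ÷ 2x = −2x⁶. Subtract (−2x⁶)·D = −4x⁷ + 12x⁶. Remainder: 18x⁶ − 52x⁵ − 18x⁴ + 26x³ + 20x² + 42x − 32.
Step 3: lead(18x⁶ − 52x⁵ − 18x⁴ + 26x³ + 20x² + 42x − 32) ÷ lead(D) = 18x⁶ ÷ 2x = 9x⁵. Subtract (9x⁵)·D = 18x⁶ − 54x⁵. Remainder: 2x⁵ − 18x⁴ + 26x³ + 20x² + 42x − 32.
Step 4: lead(2x⁵ − 18x⁴ + 26x³ + 20x² + 42x − 32) ÷ lead(D) = 2x⁵ ÷ 2x = x⁴. Subtract (x⁴)·D = 2x⁵ − 6x⁴. Remainder: −12x⁴ + 26x³ + 20x² + 42x − 32.
Step 5: lead(−12x⁴ + 26x³ + 20x² + 42x − 32) ÷ lead(D) = −12x⁴ ÷ 2x = −6x³. Subtract (−6x³)·D = −12x⁴ + 36x³. Remainder: −10x³ + 20x² + 42x − 32.
Step 6: lead(−10x³ + 20x² + 42x − 32) ÷ lead(D) = −10x³ ÷ 2x = −5x². Subtract (−5x²)·D = −10x³ + 30x². Remainder: −10x² + 42x − 32.
Step 7: lead(−10x² + 42x − 32) ÷ lead(D) = −10x² ÷ 2x = −5x. Subtract (−5x)·D = −10x² + 30x. Remainder: 12x − 32.
Step 8: lead(12x − 32) ÷ lead(D) = 12x ÷ 2x = 6. Subtract (6)·D = 12x − 36. Remainder: 4.

R = [4], so D(x) is not a factor of P(x). no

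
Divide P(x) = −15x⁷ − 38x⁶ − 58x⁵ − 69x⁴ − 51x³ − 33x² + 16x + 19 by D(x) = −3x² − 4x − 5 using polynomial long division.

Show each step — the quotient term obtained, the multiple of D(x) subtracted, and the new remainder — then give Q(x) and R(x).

Step 1: lead(−15x⁷ − 38x⁶ − 58x⁵ − 69x⁴ − 51x³ − 33x² + 16x + 19) ÷ lead(D) = −15x⁷ ÷ −3x² = 5x⁵. Subtract (5x⁵)·D = −15x⁷ − 20x⁶ − 25x⁵. Remainder: −18x⁶ − 33x⁵ − 69x⁴ − 51x³ − 33x² + 16x + 19.
Step 2: lead(−18x⁶ − 33x⁵ − 69x⁴ − 51x³ − 33x² + 16x + 19) ÷ lead(D) = −18x⁶ ÷ −3x² = 6x⁴. Subtract (6x⁴)·D = −18x⁶ − 24x⁵ − 30x⁴. Remainder: −9x⁵ − 39x⁴ − 51x³ − 33x² + 16x + 19.
Step 3: lead(−9x⁵ − 39x⁴ − 51x³ − 33x² + 16x + 19) ÷ lead(D) = −9x⁵ ÷ −3x² = 3x³. Subtract (3x³)·D = −9x⁵ − 12x⁴ − 15x³. Remainder: −27x⁴ − 36x³ − 33x² + 16x + 19.
Step 4: lead(−27x⁴ − 36x³ − 33x² + 16x + 19) ÷ lead(D) = −27x⁴ ÷ −3x² = 9x². Subtract (9x²)·D = −27x⁴ − 36x³ − 45x². Remainder: 12x² + 16x + 19.
Step 5: lead(12x² + 16x + 19) ÷ lead(D) = 12x² ÷ −3x² = −4. Subtract (−4)·D = 12x² + 16x + 20. Remainder: −1.

Q(x) = 5x⁵ + 6x⁴ + 3x³ + 9x² − 4; R(x) = −1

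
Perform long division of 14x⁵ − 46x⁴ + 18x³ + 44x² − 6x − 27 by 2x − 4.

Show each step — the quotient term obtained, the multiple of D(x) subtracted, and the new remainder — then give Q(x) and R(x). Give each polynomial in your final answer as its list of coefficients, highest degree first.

Step 1: lead(14x⁵ − 46x⁴ + 18x³ + 44x² − 6x − 27) ÷ lead(D) = 14x⁵ ÷ 2x = 7x⁴. Subtract (7x⁴)·D = 14x⁵ − 28x⁴. Remainder: −18x⁴ + 18x³ + 44x² − 6x − 27.
Step 2: lead(−18x⁴ + 18x³ + 44x² − 6x − 27) ÷ lead(D) = −18x⁴ ÷ 2x = −9x³. Subtract (−9x³)·D = −18x⁴ + 36x³. Remainder: −18x³ + 44x² − 6x − 27.
Step 3: lead(−18x³ + 44x² − 6x − 27) ÷ lead(D) = −18x³ ÷ 2x = −9x². Subtract (−9x²)·D = −18x³ + 36x². Remainder: 8x² − 6x − 27.
Step 4: lead(8x² − 6x − 27) ÷ lead(D) = 8x² ÷ 2x = 4x. Subtract (4x)·D = 8x² − 16x. Remainder: 10x − 27.
Step 5: lead(10x − 27) ÷ lead(D) = 10x ÷ 2x = 5. Subtract (5)·D = 10x − 20. Remainder: −7.

Q = [7, -9, -9, 4, 5]; R = [-7]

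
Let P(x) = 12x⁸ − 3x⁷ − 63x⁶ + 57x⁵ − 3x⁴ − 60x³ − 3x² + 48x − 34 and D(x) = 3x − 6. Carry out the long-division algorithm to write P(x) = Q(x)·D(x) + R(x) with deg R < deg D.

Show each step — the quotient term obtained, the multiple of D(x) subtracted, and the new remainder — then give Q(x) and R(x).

Q(x) = 4x⁷ + 7x⁶ − 7x⁵ + 5x⁴ + 9x³ − 2x² − 5x + 6; R(x) = 2

Step 1: lead(12x⁸ − 3x⁷ − 63x⁶ + 57x⁵ − 3x⁴ − 60x³ − 3x² + 48x − 34) ÷ lead(D) = 12x⁸ ÷ 3x = 4x⁷. Subtract (4x⁷)·D = 12x⁸ − 24x⁷. Remainder: 21x⁷ − 63x⁶ + 57x⁵ − 3x⁴ − 60x³ − 3x² + 48x − 34.
Step 2: lead(21x⁷ − 63x⁶ + 57x⁵ − 3x⁴ − 60x³ − 3x² + 48x − 34) ÷ lead(D) = 21x⁷ ÷ 3x = 7x⁶. Subtract (7x⁶)·D = 21x⁷ − 42x⁶. Remainder: −21x⁶ + 57x⁵ − 3x⁴ − 60x³ − 3x² + 48x − 34.
Step 3: lead(−21x⁶ + 57x⁵ − 3x⁴ − 60x³ − 3x² + 48x − 34) ÷ lead(D) = −21x⁶ ÷ 3x = −7x⁵. Subtract (−7x⁵)·D = −21x⁶ + 42x⁵. Remainder: 15x⁵ − 3x⁴ − 60x³ − 3x² + 48x − 34.
Step 4: lead(15x⁵ − 3x⁴ − 60x³ − 3x² + 48x − 34) ÷ lead(D) = 15x⁵ ÷ 3x = 5x⁴. Subtract (5x⁴)·D = 15x⁵ − 30x⁴. Remainder: 27x⁴ − 60x³ − 3x² + 48x − 34.
Step 5: lead(27x⁴ − 60x³ − 3x² + 48x − 34) ÷ lead(D) = 27x⁴ ÷ 3x = 9x³. Subtract (9x³)·D = 27x⁴ − 54x³. Remainder: −6x³ − 3x² + 48x − 34.
Step 6: lead(−6x³ − 3x² + 48x − 34) ÷ lead(D) = −6x³ ÷ 3x = −2x². Subtract (−2x²)·D = −6x³ + 12x². Remainder: −15x² + 48x − 34.
Step 7: lead(−15x² + 48x − 34) ÷ lead(D) = −15x² ÷ 3x = −5x. Subtract (−5x)·D = −15x² + 30x. Remainder: 18x − 34.
Step 8: lead(18x − 34) ÷ lead(D) = 18x ÷ 3x = 6. Subtract (6)·D = 18x − 36. Remainder: 2.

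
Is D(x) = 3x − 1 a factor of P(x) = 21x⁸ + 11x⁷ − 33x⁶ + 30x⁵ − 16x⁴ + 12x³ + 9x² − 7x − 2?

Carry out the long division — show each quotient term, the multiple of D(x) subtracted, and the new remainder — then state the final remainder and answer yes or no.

R(x) = −3, so D(x) is not a factor of P(x). no

Step 1: lead(21x⁸ + 11x⁷ − 33x⁶ + 30x⁵ − 16x⁴ + 12x³ + 9x² − 7x − 2) ÷ lead(D) = 21x⁸ ÷ 3x = 7x⁷. Subtract (7x⁷)·D = 21x⁸ − 7x⁷. Remainder: 18x⁷ − 33x⁶ + 30x⁵ − 16x⁴ + 12x³ + 9x² − 7x − 2.
Step 2: lead(18x⁷ − 33x⁶ + 30x⁵ − 16x⁴ + 12x³ + 9x² − 7x − 2) ÷ lead(D) = 18x⁷ ÷ 3x = 6x⁶. Subtract (6x⁶)·D = 18x⁷ − 6x⁶. Remainder: −27x⁶ + 30x⁵ − 16x⁴ + 12x³ + 9x² − 7x − 2.
Step 3: lead(−27x⁶ + 30x⁵ − 16x⁴ + 12x³ + 9x² − 7x − 2) ÷ lead(D) = −27x⁶ ÷ 3x = −9x⁵. Subtract (−9x⁵)·D = −27x⁶ + 9x⁵. Remainder: 21x⁵ − 16x⁴ + 12x³ + 9x² − 7x − 2.
Step 4: lead(21x⁵ − 16x⁴ + 12x³ + 9x² − 7x − 2) ÷ lead(D) = 21x⁵ ÷ 3x = 7x⁴. Subtract (7x⁴)·D = 21x⁵ − 7x⁴. Remainder: −9x⁴ + 12x³ + 9x² − 7x − 2.
Step 5: lead(−9x⁴ + 12x³ + 9x² − 7x − 2) ÷ lead(D) = −9x⁴ ÷ 3x = −3x³. Subtract (−3x³)·D = −9x⁴ + 3x³. Remainder: 9x³ + 9x² − 7x − 2.
Step 6: lead(9x³ + 9x² − 7x − 2) ÷ lead(D) = 9x³ ÷ 3x = 3x². Subtract (3x²)·D = 9x³ − 3x². Remainder: 12x² − 7x − 2.
Step 7: lead(12x² − 7x − 2) ÷ lead(D) = 12x² ÷ 3x = 4x. Subtract (4x)·D = 12x² − 4x. Remainder: −3x − 2.
Step 8: lead(−3x − 2) ÷ lead(D) = −3x ÷ 3x = −1. Subtract (−1)·D = −3x + 1. Remainder: −3.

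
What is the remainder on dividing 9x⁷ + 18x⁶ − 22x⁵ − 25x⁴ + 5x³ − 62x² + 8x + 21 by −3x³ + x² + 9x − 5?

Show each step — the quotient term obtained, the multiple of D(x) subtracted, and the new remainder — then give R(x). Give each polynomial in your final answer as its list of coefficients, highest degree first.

R = [4, 8, -4]

Step 1: lead(9x⁷ + 18x⁶ − 22x⁵ − 25x⁴ + 5x³ − 62x² + 8x + 21) ÷ lead(D) = 9x⁷ ÷ −3x³ = −3x⁴. Subtract (−3x⁴)·D = 9x⁷ − 3x⁶ − 27x⁵ + 15x⁴. Remainder: 21x⁶ + 5x⁵ − 40x⁴ + 5x³ − 62x² + 8x + 21.
Step 2: lead(21x⁶ + 5x⁵ − 40x⁴ + 5x³ − 62x² + 8x + 21) ÷ lead(D) = 21x⁶ ÷ −3x³ = −7x³. Subtract (−7x³)·D = 21x⁶ − 7x⁵ − 63x⁴ + 35x³. Remainder: 12x⁵ + 23x⁴ − 30x³ − 62x² + 8x + 21.
Step 3: lead(12x⁵ + 23x⁴ − 30x³ − 62x² + 8x + 21) ÷ lead(D) = 12x⁵ ÷ −3x³ = −4x². Subtract (−4x²)·D = 12x⁵ − 4x⁴ − 36x³ + 20x². Remainder: 27x⁴ + 6x³ − 82x² + 8x + 21.
Step 4: lead(27x⁴ + 6x³ − 82x² + 8x + 21) ÷ lead(D) = 27x⁴ ÷ −3x³ = −9x. Subtract (−9x)·D = 27x⁴ − 9x³ − 81x² + 45x. Remainder: 15x³ − x² − 37x + 21.
Step 5: lead(15x³ − x² − 37x + 21) ÷ lead(D) = 15x³ ÷ −3x³ = −5. Subtract (−5)·D = 15x³ − 5x² − 45x + 25. Remainder: 4x² + 8x − 4.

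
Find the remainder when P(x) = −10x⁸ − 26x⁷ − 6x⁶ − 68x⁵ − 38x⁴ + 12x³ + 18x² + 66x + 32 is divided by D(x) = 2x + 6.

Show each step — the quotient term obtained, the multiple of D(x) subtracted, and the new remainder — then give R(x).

Step 1: lead(−10x⁸ − 26x⁷ − 6x⁶ − 68x⁵ − 38x⁴ + 12x³ + 18x² + 66x + 32) ÷ lead(D) = −10x⁸ ÷ 2x = −5x⁷. Subtract (−5x⁷)·D = −10x⁸ − 30x⁷. Remainder: 4x⁷ − 6x⁶ − 68x⁵ − 38x⁴ + 12x³ + 18x² + 66x + 32.
Step 2: lead(4x⁷ − 6x⁶ − 68x⁵ − 38x⁴ + 12x³ + 18x² + 66x + 32) ÷ lead(D) = 4x⁷ ÷ 2x = 2x⁶. Subtract (2x⁶)·D = 4x⁷ + 12x⁶. Remainder: −18x⁶ − 68x⁵ − 38x⁴ + 12x³ + 18x² + 66x + 32.
Step 3: lead(−18x⁶ − 68x⁵ − 38x⁴ + 12x³ + 18x² + 66x + 32) ÷ lead(D) = −18x⁶ ÷ 2x = −9x⁵. Subtract (−9x⁵)·D = −18x⁶ − 54x⁵. Remainder: −14x⁵ − 38x⁴ + 12x³ + 18x² + 66x + 32.
Step 4: lead(−14x⁵ − 38x⁴ + 12x³ + 18x² + 66x + 32) ÷ lead(D) = −14x⁵ ÷ 2x = −7x⁴. Subtract (−7x⁴)·D = −14x⁵ − 42x⁴. Remainder: 4x⁴ + 12x³ + 18x² + 66x + 32.
Step 5: lead(4x⁴ + 12x³ + 18x² + 66x + 32) ÷ lead(D) = 4x⁴ ÷ 2x = 2x³. Subtract (2x³)·D = 4x⁴ + 12x³. Remainder: 18x² + 66x + 32.
Step 6: lead(18x² + 66x + 32) ÷ lead(D) = 18x² ÷ 2x = 9x. Subtract (9x)·D = 18x² + 54x. Remainder: 12x + 32.
Step 7: lead(12x + 32) ÷ lead(D) = 12x ÷ 2x = 6. Subtract (6)·D = 12x + 36. Remainder: −4.

R(x) = −4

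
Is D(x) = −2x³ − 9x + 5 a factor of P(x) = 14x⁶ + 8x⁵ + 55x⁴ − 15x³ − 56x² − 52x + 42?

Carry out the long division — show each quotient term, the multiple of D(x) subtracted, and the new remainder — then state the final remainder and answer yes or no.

Step 1: lead(14x⁶ + 8x⁵ + 55x⁴ − 15x³ − 56x² − 52x + 42) ÷ lead(D) = 14x⁶ ÷ −2x³ = −7x³. Subtract (−7x³)·D = 14x⁶ + 63x⁴ − 35x³. Remainder: 8x⁵ − 8x⁴ + 20x³ − 56x² − 52x + 42.
Step 2: lead(8x⁵ − 8x⁴ + 20x³ − 56x² − 52x + 42) ÷ lead(D) = 8x⁵ ÷ −2x³ = −4x². Subtract (−4x²)·D = 8x⁵ + 36x³ − 20x². Remainder: −8x⁴ − 16x³ − 36x² − 52x + 42.
Step 3: lead(−8x⁴ − 16x³ − 36x² − 52x + 42) ÷ lead(D) = −8x⁴ ÷ −2x³ = 4x. Subtract (4x)·D = −8x⁴ − 36x² + 20x. Remainder: −16x³ − 72x + 42.
Step 4: lead(−16x³ − 72x + 42) ÷ lead(D) = −16x³ ÷ −2x³ = 8. Subtract (8)·D = −16x³ − 72x + 40. Remainder: 2.

R(x) = 2, so D(x) is not a factor of P(x). no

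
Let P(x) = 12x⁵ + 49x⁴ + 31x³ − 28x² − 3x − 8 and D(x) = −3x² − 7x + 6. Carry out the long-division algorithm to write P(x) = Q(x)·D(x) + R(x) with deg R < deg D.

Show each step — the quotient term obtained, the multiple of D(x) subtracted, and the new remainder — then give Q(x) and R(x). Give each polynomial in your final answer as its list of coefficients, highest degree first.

Q = [-4, -7, -2, 0]; R = [9, -8]

Step 1: lead(12x⁵ + 49x⁴ + 31x³ − 28x² − 3x − 8) ÷ lead(D) = 12x⁵ ÷ −3x² = −4x³. Subtract (−4x³)·D = 12x⁵ + 28x⁴ − 24x³. Remainder: 21x⁴ + 55x³ − 28x² − 3x − 8.
Step 2: lead(21x⁴ + 55x³ − 28x² − 3x − 8) ÷ lead(D) = 21x⁴ ÷ −3x² = −7x². Subtract (−7x²)·D = 21x⁴ + 49x³ − 42x². Remainder: 6x³ + 14x² − 3x − 8.
Step 3: lead(6x³ + 14x² − 3x − 8) ÷ lead(D) = 6x³ ÷ −3x² = −2x. Subtract (−2x)·D = 6x³ + 14x² − 12x. Remainder: 9x − 8.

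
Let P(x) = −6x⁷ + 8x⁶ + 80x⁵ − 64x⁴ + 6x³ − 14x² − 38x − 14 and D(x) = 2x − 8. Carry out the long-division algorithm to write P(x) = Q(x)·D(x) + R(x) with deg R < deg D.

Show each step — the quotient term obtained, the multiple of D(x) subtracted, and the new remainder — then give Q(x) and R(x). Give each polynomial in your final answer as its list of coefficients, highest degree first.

Step 1: lead(−6x⁷ + 8x⁶ + 80x⁵ − 64x⁴ + 6x³ − 14x² − 38x − 14) ÷ lead(D) = −6x⁷ ÷ 2x = −3x⁶. Subtract (−3x⁶)·D = −6x⁷ + 24x⁶. Remainder: −16x⁶ + 80x⁵ − 64x⁴ + 6x³ − 14x² − 38x − 14.
Step 2: lead(−16x⁶ + 80x⁵ − 64x⁴ + 6x³ − 14x² − 38x − 14) ÷ lead(D) = −16x⁶ ÷ 2x = −8x⁵. Subtract (−8x⁵)·D = −16x⁶ + 64x⁵. Remainder: 16x⁵ − 64x⁴ + 6x³ − 14x² − 38x − 14.
Step 3: lead(16x⁵ − 64x⁴ + 6x³ − 14x² − 38x − 14) ÷ lead(D) = 16x⁵ ÷ 2x = 8x⁴. Subtract (8x⁴)·D = 16x⁵ − 64x⁴. Remainder: 6x³ − 14x² − 38x − 14.
Step 4: lead(6x³ − 14x² − 38x − 14) ÷ lead(D) = 6x³ ÷ 2x = 3x². Subtract (3x²)·D = 6x³ − 24x². Remainder: 10x² − 38x − 14.
Step 5: lead(10x² − 38x − 14) ÷ lead(D) = 10x² ÷ 2x = 5x. Subtract (5x)·D = 10x² − 40x. Remainder: 2x − 14.
Step 6: lead(2x − 14) ÷ lead(D) = 2x ÷ 2x = 1. Subtract (1)·D = 2x − 8. Remainder: −6.

Q = [-3, -8, 8, 0, 3, 5, 1]; R = [-6]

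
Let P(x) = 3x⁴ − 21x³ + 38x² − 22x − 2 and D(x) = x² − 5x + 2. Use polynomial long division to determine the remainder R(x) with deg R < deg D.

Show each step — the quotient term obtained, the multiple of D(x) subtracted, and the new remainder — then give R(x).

R(x) = −6

Step 1: lead(3x⁴ − 21x³ + 38x² − 22x − 2) ÷ lead(D) = 3x⁴ ÷ x² = 3x². Subtract (3x²)·D = 3x⁴ − 15x³ + 6x². Remainder: −6x³ + 32x² − 22x − 2.
Step 2: lead(−6x³ + 32x² − 22x − 2) ÷ lead(D) = −6x³ ÷ x² = −6x. Subtract (−6x)·D = −6x³ + 30x² − 12x. Remainder: 2x² − 10x − 2.
Step 3: lead(2x² − 10x − 2) ÷ lead(D) = 2x² ÷ x² = 2. Subtract (2)·D = 2x² − 10x + 4. Remainder: −6.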